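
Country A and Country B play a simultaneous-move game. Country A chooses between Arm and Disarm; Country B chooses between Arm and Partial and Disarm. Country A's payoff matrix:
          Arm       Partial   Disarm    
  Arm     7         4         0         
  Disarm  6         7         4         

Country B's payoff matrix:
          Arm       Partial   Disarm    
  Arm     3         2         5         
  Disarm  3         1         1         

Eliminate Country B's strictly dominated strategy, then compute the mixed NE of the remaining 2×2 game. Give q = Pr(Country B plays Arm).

q = 4/5

Country B's strategy Partial is strictly dominated by Arm: 3 > 2 and 3 > 1. Eliminate Partial.
For Country A to be willing to mix, Country A must be indifferent between Arm and Disarm, which pins down Country B's mix.
  Country A's payoff from Arm: q·7 + (1−q)·0 = 7q
  Country A's payoff from Disarm: q·6 + (1−q)·4 = 2q + 4
  7q = 2q + 4  ⇒  5q = 4  ⇒  q = 4/5.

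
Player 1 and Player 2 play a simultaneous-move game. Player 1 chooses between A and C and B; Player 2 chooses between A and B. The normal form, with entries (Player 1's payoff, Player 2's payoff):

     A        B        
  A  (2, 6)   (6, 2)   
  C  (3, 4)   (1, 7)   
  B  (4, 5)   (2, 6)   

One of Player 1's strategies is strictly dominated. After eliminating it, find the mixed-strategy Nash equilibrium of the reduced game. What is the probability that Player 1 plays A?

Player 1's strategy C is strictly dominated by B: 4 > 3 and 2 > 1. Eliminate C.
Set Player 2's expected payoff from A equal to that from B:
  Player 2's payoff from A: p·6 + (1−p)·5 = p + 5
  Player 2's payoff from B: p·2 + (1−p)·6 = -4p + 6
  p + 5 = -4p + 6  ⇒  5p = 1  ⇒  p = 1/5.

p = 1/5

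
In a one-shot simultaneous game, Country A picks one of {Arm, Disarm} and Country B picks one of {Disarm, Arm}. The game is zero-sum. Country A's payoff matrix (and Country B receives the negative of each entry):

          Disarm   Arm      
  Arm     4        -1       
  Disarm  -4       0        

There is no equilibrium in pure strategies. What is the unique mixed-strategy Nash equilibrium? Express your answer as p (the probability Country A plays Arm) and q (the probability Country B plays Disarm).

In a mixed equilibrium Country B is indifferent between Disarm and Arm; this condition fixes p.
  Country B's expected payoff from Disarm: p·(-4) + (1−p)·4 = -8p + 4
  Country B's expected payoff from Arm: p·1 + (1−p)·0 = p
  -8p + 4 = p  ⇒  -9p = -4  ⇒  p = 4/9.
For Country A to be willing to mix, Country A must be indifferent between Arm and Disarm, which pins down Country B's mix.
  Country A's payoff to Arm: q·4 + (1−q)·(-1) = 5q - 1
  Country A's payoff to Disarm: q·(-4) + (1−q)·0 = -4q
  5q - 1 = -4q  ⇒  9q = 1  ⇒  q = 1/9.

p = 4/9, q = 1/9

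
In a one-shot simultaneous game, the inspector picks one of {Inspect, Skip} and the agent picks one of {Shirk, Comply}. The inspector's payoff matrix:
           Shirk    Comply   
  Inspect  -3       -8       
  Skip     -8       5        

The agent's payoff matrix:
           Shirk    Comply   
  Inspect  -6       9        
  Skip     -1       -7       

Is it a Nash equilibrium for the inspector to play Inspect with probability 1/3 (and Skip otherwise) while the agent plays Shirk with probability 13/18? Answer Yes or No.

Given the inspector's mix p = 1/3, the agent's payoff from Shirk is -8/3 but from Comply is -5/3. The agent strictly prefers Comply, so the agent would not mix.
So the proposed profile is not a Nash equilibrium.

No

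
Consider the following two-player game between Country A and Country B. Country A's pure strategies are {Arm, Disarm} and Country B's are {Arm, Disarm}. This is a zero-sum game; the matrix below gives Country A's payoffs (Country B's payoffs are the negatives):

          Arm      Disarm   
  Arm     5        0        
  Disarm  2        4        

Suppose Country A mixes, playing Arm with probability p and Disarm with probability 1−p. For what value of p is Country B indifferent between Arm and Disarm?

Country A's mix must leave Country B indifferent between Arm and Disarm.
  Country B's expected payoff from Arm: p·(-5) + (1−p)·(-2) = -3p - 2
  Country B's expected payoff from Disarm: p·0 + (1−p)·(-4) = 4p - 4
  -3p - 2 = 4p - 4  ⇒  -7p = -2  ⇒  p = 2/7.

p = 2/7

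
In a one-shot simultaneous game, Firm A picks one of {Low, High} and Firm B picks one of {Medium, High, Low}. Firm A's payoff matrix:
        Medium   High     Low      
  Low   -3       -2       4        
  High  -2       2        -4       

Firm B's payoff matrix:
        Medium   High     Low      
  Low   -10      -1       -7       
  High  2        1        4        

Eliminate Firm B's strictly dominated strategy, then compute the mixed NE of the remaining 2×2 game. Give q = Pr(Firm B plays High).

q = 2/3

Firm B's strategy Medium is strictly dominated by Low: -7 > -10 and 4 > 2. Eliminate Medium.
Firm A's indifference between Low and High determines Firm B's mixing probability q:
  Firm A's expected payoff from Low: q·(-2) + (1−q)·4 = -6q + 4
  Firm A's expected payoff from High: q·2 + (1−q)·(-4) = 6q - 4
  -6q + 4 = 6q - 4  ⇒  -12q = -8  ⇒  q = 2/3.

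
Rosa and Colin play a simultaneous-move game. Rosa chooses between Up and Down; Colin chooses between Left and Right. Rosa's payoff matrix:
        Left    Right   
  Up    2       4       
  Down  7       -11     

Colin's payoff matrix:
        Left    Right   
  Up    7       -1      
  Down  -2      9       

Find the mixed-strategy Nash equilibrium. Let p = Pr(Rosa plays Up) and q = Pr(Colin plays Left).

p = 11/19, q = 3/4

Colin's indifference between Left and Right determines Rosa's mixing probability p:
  Colin's expected payoff from Left: p·7 + (1−p)·(-2) = 9p - 2
  Colin's expected payoff from Right: p·(-1) + (1−p)·9 = -10p + 9
  9p - 2 = -10p + 9  ⇒  19p = 11  ⇒  p = 11/19.
Rosa's indifference between Up and Down determines Colin's mixing probability q:
  Rosa's payoff from Up: q·2 + (1−q)·4 = -2q + 4
  Rosa's payoff from Down: q·7 + (1−q)·(-11) = 18q - 11
  -2q + 4 = 18q - 11  ⇒  -20q = -15  ⇒  q = 3/4.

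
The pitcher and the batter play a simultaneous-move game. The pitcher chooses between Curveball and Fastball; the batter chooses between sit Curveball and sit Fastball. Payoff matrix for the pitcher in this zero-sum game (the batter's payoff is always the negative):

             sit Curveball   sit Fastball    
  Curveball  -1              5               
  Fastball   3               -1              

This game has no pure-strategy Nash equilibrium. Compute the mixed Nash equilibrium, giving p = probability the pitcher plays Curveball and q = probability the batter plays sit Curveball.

p = 2/5, q = 3/5

In a mixed equilibrium the batter is indifferent between sit Curveball and sit Fastball; this condition fixes p.
  the batter's payoff to sit Curveball: p·1 + (1−p)·(-3) = 4p - 3
  the batter's payoff to sit Fastball: p·(-5) + (1−p)·1 = -6p + 1
  4p - 3 = -6p + 1  ⇒  10p = 4  ⇒  p = 2/5.
The batter's mix must leave the pitcher indifferent between Curveball and Fastball.
  the pitcher's payoff to Curveball: q·(-1) + (1−q)·5 = -6q + 5
  the pitcher's payoff to Fastball: q·3 + (1−q)·(-1) = 4q - 1
  -6q + 5 = 4q - 1  ⇒  -10q = -6  ⇒  q = 3/5.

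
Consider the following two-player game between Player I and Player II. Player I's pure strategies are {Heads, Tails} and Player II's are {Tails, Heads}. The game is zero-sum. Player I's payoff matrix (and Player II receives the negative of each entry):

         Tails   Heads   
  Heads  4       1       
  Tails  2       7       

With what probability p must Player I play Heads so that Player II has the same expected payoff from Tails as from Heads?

For Player II to be willing to mix, Player II must be indifferent between Tails and Heads, which pins down Player I's mix.
  Player II's payoff from Tails: p·(-4) + (1−p)·(-2) = -2p - 2
  Player II's payoff from Heads: p·(-1) + (1−p)·(-7) = 6p - 7
  -2p - 2 = 6p - 7  ⇒  -8p = -5  ⇒  p = 5/8.

p = 5/8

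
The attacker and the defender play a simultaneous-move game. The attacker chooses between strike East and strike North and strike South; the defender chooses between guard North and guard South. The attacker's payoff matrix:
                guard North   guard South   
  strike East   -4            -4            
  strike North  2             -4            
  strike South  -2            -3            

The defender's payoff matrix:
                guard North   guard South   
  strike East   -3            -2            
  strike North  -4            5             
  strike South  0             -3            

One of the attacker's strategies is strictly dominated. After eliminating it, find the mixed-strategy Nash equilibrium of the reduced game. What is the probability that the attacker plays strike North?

The attacker's strategy strike East is strictly dominated by strike South: -2 > -4 and -3 > -4. Eliminate strike East.
In a mixed equilibrium the defender is indifferent between guard North and guard South; this condition fixes p.
  the defender's payoff to guard North: p·(-4) + (1−p)·0 = -4p
  the defender's payoff to guard South: p·5 + (1−p)·(-3) = 8p - 3
  -4p = 8p - 3  ⇒  -12p = -3  ⇒  p = 1/4.

p = 1/4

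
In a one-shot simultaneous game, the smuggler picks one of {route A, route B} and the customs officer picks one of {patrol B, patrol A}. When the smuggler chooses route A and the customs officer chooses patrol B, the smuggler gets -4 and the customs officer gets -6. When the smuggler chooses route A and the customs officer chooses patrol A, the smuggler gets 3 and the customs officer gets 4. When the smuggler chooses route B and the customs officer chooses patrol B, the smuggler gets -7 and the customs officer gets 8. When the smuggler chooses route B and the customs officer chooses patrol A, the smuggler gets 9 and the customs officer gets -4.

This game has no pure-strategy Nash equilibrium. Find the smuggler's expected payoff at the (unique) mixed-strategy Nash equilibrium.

For the smuggler to be willing to mix, the smuggler must be indifferent between route A and route B, which pins down the customs officer's mix.
  the smuggler's payoff to route A: q·(-4) + (1−q)·3 = -7q + 3
  the smuggler's payoff to route B: q·(-7) + (1−q)·9 = -16q + 9
  -7q + 3 = -16q + 9  ⇒  9q = 6  ⇒  q = 2/3.
At equilibrium the smuggler is indifferent across rows, so the smuggler's payoff equals the payoff from route A: (2/3)·(-4) + (1/3)·3 = -5/3.

-5/3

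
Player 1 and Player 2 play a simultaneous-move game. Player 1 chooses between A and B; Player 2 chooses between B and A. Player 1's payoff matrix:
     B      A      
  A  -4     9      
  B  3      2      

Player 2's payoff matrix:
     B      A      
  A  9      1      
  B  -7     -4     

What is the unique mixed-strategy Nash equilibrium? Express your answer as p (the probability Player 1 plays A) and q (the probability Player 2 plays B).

Player 1's mix must leave Player 2 indifferent between B and A.
  Player 2's expected payoff from B: p·9 + (1−p)·(-7) = 16p - 7
  Player 2's expected payoff from A: p·1 + (1−p)·(-4) = 5p - 4
  16p - 7 = 5p - 4  ⇒  11p = 3  ⇒  p = 3/11.
For Player 1 to be willing to mix, Player 1 must be indifferent between A and B, which pins down Player 2's mix.
  Player 1's payoff to A: q·(-4) + (1−q)·9 = -13q + 9
  Player 1's payoff to B: q·3 + (1−q)·2 = q + 2
  -13q + 9 = q + 2  ⇒  -14q = -7  ⇒  q = 1/2.

p = 3/11, q = 1/2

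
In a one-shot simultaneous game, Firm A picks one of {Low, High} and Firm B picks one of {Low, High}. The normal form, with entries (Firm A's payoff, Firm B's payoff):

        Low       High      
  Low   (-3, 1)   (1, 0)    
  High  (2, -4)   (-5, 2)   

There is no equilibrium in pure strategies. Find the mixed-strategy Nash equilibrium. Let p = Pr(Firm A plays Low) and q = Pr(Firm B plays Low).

p = 6/7, q = 6/11

Set Firm B's expected payoff from Low equal to that from High:
  Firm B's expected payoff from Low: p·1 + (1−p)·(-4) = 5p - 4
  Firm B's expected payoff from High: p·0 + (1−p)·2 = -2p + 2
  5p - 4 = -2p + 2  ⇒  7p = 6  ⇒  p = 6/7.
Firm B's mix must leave Firm A indifferent between Low and High.
  Firm A's payoff to Low: q·(-3) + (1−q)·1 = -4q + 1
  Firm A's payoff to High: q·2 + (1−q)·(-5) = 7q - 5
  -4q + 1 = 7q - 5  ⇒  -11q = -6  ⇒  q = 6/11.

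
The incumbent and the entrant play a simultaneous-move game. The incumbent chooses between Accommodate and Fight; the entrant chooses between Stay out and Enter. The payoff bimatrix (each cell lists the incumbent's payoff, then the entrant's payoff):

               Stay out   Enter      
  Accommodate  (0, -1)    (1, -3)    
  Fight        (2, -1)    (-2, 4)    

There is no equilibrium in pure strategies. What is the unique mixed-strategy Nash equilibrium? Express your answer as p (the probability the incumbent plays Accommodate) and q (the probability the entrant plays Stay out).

The incumbent's mix must leave the entrant indifferent between Stay out and Enter.
  the entrant's payoff to Stay out: p·(-1) + (1−p)·(-1) = -1
  the entrant's payoff to Enter: p·(-3) + (1−p)·4 = -7p + 4
  -1 = -7p + 4  ⇒  7p = 5  ⇒  p = 5/7.
The incumbent's indifference between Accommodate and Fight determines the entrant's mixing probability q:
  the incumbent's payoff to Accommodate: q·0 + (1−q)·1 = -q + 1
  the incumbent's payoff to Fight: q·2 + (1−q)·(-2) = 4q - 2
  -q + 1 = 4q - 2  ⇒  -5q = -3  ⇒  q = 3/5.

p = 5/7, q = 3/5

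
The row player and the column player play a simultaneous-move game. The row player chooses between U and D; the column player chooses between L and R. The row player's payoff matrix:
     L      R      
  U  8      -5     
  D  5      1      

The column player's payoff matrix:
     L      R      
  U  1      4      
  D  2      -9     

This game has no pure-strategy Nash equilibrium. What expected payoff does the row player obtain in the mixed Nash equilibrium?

11/3

In a mixed equilibrium the row player is indifferent between U and D; this condition fixes q.
  the row player's payoff from U: q·8 + (1−q)·(-5) = 13q - 5
  the row player's payoff from D: q·5 + (1−q)·1 = 4q + 1
  13q - 5 = 4q + 1  ⇒  9q = 6  ⇒  q = 2/3.
At equilibrium the row player is indifferent across rows, so the row player's payoff equals the payoff from U: (2/3)·8 + (1/3)·(-5) = 11/3.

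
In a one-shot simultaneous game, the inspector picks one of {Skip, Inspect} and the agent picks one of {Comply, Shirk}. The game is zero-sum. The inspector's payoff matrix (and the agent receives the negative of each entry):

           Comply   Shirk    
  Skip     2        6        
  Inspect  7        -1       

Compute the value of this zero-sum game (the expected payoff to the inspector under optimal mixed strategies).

v = 11/3

In a mixed equilibrium the inspector is indifferent between Skip and Inspect; this condition fixes q.
  the inspector's payoff from Skip: q·2 + (1−q)·6 = -4q + 6
  the inspector's payoff from Inspect: q·7 + (1−q)·(-1) = 8q - 1
  -4q + 6 = 8q - 1  ⇒  -12q = -7  ⇒  q = 7/12.
The value is the inspector's expected payoff against this mix (using Skip): (7/12)·2 + (5/12)·6 = 11/3.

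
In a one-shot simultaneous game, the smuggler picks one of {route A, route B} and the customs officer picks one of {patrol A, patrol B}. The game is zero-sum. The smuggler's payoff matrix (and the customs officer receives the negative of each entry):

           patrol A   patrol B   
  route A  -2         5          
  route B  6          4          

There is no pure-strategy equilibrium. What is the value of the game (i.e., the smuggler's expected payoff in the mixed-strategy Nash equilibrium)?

v = 38/9

For the smuggler to be willing to mix, the smuggler must be indifferent between route A and route B, which pins down the customs officer's mix.
  the smuggler's payoff to route A: q·(-2) + (1−q)·5 = -7q + 5
  the smuggler's payoff to route B: q·6 + (1−q)·4 = 2q + 4
  -7q + 5 = 2q + 4  ⇒  -9q = -1  ⇒  q = 1/9.
The value is the smuggler's expected payoff against this mix (using route A): (1/9)·(-2) + (8/9)·5 = 38/9.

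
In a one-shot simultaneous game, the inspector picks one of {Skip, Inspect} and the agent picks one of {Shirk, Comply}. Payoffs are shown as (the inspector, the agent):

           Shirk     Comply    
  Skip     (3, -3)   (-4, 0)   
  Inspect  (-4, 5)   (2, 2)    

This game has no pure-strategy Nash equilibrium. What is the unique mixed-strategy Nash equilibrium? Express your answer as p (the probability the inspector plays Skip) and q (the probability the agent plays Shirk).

For the agent to be willing to mix, the agent must be indifferent between Shirk and Comply, which pins down the inspector's mix.
  the agent's expected payoff from Shirk: p·(-3) + (1−p)·5 = -8p + 5
  the agent's expected payoff from Comply: p·0 + (1−p)·2 = -2p + 2
  -8p + 5 = -2p + 2  ⇒  -6p = -3  ⇒  p = 1/2.
For the inspector to be willing to mix, the inspector must be indifferent between Skip and Inspect, which pins down the agent's mix.
  the inspector's payoff to Skip: q·3 + (1−q)·(-4) = 7q - 4
  the inspector's payoff to Inspect: q·(-4) + (1−q)·2 = -6q + 2
  7q - 4 = -6q + 2  ⇒  13q = 6  ⇒  q = 6/13.

p = 1/2, q = 6/13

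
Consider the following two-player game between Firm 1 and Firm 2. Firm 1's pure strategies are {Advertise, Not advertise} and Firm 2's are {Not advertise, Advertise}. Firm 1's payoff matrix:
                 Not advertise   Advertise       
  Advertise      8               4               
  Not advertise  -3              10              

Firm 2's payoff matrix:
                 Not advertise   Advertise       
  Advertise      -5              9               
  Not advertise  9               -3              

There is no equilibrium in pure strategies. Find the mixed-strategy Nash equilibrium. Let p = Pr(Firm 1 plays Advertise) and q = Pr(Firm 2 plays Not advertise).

p = 6/13, q = 6/17

Firm 2's indifference between Not advertise and Advertise determines Firm 1's mixing probability p:
  Firm 2's payoff from Not advertise: p·(-5) + (1−p)·9 = -14p + 9
  Firm 2's payoff from Advertise: p·9 + (1−p)·(-3) = 12p - 3
  -14p + 9 = 12p - 3  ⇒  -26p = -12  ⇒  p = 6/13.
In a mixed equilibrium Firm 1 is indifferent between Advertise and Not advertise; this condition fixes q.
  Firm 1's expected payoff from Advertise: q·8 + (1−q)·4 = 4q + 4
  Firm 1's expected payoff from Not advertise: q·(-3) + (1−q)·10 = -13q + 10
  4q + 4 = -13q + 10  ⇒  17q = 6  ⇒  q = 6/17.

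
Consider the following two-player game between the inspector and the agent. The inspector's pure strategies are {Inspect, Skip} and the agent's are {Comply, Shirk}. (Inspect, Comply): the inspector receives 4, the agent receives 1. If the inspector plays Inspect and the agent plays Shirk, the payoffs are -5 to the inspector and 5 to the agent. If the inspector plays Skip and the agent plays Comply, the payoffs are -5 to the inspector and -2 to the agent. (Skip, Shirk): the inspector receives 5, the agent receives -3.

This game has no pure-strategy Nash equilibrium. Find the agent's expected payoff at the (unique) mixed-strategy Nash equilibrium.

The agent's indifference between Comply and Shirk determines the inspector's mixing probability p:
  the agent's expected payoff from Comply: p·1 + (1−p)·(-2) = 3p - 2
  the agent's expected payoff from Shirk: p·5 + (1−p)·(-3) = 8p - 3
  3p - 2 = 8p - 3  ⇒  -5p = -1  ⇒  p = 1/5.
At equilibrium the agent is indifferent across columns, so the agent's payoff equals the payoff from Comply: (1/5)·1 + (4/5)·(-2) = -7/5.

-7/5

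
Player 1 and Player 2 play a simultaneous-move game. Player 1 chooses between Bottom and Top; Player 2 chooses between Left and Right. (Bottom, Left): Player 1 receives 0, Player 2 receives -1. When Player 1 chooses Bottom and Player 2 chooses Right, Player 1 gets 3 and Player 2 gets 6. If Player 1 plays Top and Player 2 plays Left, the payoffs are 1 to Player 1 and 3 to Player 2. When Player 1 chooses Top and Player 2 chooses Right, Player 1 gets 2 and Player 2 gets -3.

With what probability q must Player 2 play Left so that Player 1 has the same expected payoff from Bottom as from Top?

In a mixed equilibrium Player 1 is indifferent between Bottom and Top; this condition fixes q.
  Player 1's expected payoff from Bottom: q·0 + (1−q)·3 = -3q + 3
  Player 1's expected payoff from Top: q·1 + (1−q)·2 = -q + 2
  -3q + 3 = -q + 2  ⇒  -2q = -1  ⇒  q = 1/2.

q = 1/2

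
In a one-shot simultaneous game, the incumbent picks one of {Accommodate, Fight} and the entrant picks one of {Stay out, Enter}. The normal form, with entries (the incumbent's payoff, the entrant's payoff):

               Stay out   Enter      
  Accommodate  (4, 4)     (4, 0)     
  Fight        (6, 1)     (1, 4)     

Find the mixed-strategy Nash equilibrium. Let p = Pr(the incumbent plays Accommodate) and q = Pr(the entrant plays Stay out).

For the entrant to be willing to mix, the entrant must be indifferent between Stay out and Enter, which pins down the incumbent's mix.
  the entrant's expected payoff from Stay out: p·4 + (1−p)·1 = 3p + 1
  the entrant's expected payoff from Enter: p·0 + (1−p)·4 = -4p + 4
  3p + 1 = -4p + 4  ⇒  7p = 3  ⇒  p = 3/7.
For the incumbent to be willing to mix, the incumbent must be indifferent between Accommodate and Fight, which pins down the entrant's mix.
  the incumbent's payoff to Accommodate: q·4 + (1−q)·4 = 4
  the incumbent's payoff to Fight: q·6 + (1−q)·1 = 5q + 1
  4 = 5q + 1  ⇒  -5q = -3  ⇒  q = 3/5.

p = 3/7, q = 3/5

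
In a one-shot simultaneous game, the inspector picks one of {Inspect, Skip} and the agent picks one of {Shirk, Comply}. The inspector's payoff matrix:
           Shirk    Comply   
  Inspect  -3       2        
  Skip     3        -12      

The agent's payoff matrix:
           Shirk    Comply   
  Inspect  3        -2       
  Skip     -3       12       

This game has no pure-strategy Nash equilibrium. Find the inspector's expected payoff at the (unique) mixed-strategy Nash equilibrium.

In a mixed equilibrium the inspector is indifferent between Inspect and Skip; this condition fixes q.
  the inspector's payoff from Inspect: q·(-3) + (1−q)·2 = -5q + 2
  the inspector's payoff from Skip: q·3 + (1−q)·(-12) = 15q - 12
  -5q + 2 = 15q - 12  ⇒  -20q = -14  ⇒  q = 7/10.
At equilibrium the inspector is indifferent across rows, so the inspector's payoff equals the payoff from Inspect: (7/10)·(-3) + (3/10)·2 = -3/2.

-3/2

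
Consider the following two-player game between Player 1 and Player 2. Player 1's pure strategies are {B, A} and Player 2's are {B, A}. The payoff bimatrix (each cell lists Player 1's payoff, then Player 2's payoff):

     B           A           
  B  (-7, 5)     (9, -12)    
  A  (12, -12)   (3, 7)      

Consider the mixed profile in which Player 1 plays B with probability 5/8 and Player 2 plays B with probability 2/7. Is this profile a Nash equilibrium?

No

Given Player 1's mix p = 5/8, Player 2's payoff from B is -11/8 but from A is -39/8. Player 2 strictly prefers B, so Player 2 would not mix.
So the proposed profile is not a Nash equilibrium.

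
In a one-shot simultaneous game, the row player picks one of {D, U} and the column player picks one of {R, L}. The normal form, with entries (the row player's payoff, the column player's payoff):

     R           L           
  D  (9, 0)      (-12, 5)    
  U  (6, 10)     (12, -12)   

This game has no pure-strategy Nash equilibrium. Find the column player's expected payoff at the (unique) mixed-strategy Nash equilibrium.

The column player's indifference between R and L determines the row player's mixing probability p:
  the column player's expected payoff from R: p·0 + (1−p)·10 = -10p + 10
  the column player's expected payoff from L: p·5 + (1−p)·(-12) = 17p - 12
  -10p + 10 = 17p - 12  ⇒  -27p = -22  ⇒  p = 22/27.
At equilibrium the column player is indifferent across columns, so the column player's payoff equals the payoff from R: (22/27)·0 + (5/27)·10 = 50/27.

50/27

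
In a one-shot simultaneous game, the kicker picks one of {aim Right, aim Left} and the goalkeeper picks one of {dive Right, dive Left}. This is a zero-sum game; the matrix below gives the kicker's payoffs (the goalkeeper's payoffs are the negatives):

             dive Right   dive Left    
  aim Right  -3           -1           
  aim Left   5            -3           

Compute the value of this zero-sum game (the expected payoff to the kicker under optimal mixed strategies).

Set the kicker's expected payoff from aim Right equal to that from aim Left:
  the kicker's payoff to aim Right: q·(-3) + (1−q)·(-1) = -2q - 1
  the kicker's payoff to aim Left: q·5 + (1−q)·(-3) = 8q - 3
  -2q - 1 = 8q - 3  ⇒  -10q = -2  ⇒  q = 1/5.
The value is the kicker's expected payoff against this mix (using aim Right): (1/5)·(-3) + (4/5)·(-1) = -7/5.

v = -7/5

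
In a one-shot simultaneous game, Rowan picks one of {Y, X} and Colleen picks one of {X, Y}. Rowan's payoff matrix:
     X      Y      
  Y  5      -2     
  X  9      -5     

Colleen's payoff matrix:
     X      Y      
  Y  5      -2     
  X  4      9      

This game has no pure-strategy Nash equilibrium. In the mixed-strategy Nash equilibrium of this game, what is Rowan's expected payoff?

Set Rowan's expected payoff from Y equal to that from X:
  Rowan's payoff from Y: q·5 + (1−q)·(-2) = 7q - 2
  Rowan's payoff from X: q·9 + (1−q)·(-5) = 14q - 5
  7q - 2 = 14q - 5  ⇒  -7q = -3  ⇒  q = 3/7.
At equilibrium Rowan is indifferent across rows, so Rowan's payoff equals the payoff from Y: (3/7)·5 + (4/7)·(-2) = 1.

1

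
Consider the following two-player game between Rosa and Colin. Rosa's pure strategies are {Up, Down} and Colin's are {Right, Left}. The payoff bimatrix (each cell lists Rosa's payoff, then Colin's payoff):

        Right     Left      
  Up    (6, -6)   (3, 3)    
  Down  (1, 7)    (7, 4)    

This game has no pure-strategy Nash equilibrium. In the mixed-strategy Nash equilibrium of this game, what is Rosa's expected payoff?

Set Rosa's expected payoff from Up equal to that from Down:
  Rosa's payoff from Up: q·6 + (1−q)·3 = 3q + 3
  Rosa's payoff from Down: q·1 + (1−q)·7 = -6q + 7
  3q + 3 = -6q + 7  ⇒  9q = 4  ⇒  q = 4/9.
At equilibrium Rosa is indifferent across rows, so Rosa's payoff equals the payoff from Up: (4/9)·6 + (5/9)·3 = 13/3.

13/3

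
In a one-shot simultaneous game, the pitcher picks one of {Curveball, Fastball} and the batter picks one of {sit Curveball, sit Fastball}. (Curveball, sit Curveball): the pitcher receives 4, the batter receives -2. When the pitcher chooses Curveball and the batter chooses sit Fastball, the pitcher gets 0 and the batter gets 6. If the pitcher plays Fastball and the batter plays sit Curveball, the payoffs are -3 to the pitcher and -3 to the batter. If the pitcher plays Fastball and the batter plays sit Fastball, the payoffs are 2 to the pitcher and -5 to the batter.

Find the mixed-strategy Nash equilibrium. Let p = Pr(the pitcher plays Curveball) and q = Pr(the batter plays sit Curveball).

p = 1/5, q = 2/9

For the batter to be willing to mix, the batter must be indifferent between sit Curveball and sit Fastball, which pins down the pitcher's mix.
  the batter's payoff from sit Curveball: p·(-2) + (1−p)·(-3) = p - 3
  the batter's payoff from sit Fastball: p·6 + (1−p)·(-5) = 11p - 5
  p - 3 = 11p - 5  ⇒  -10p = -2  ⇒  p = 1/5.
The pitcher's indifference between Curveball and Fastball determines the batter's mixing probability q:
  the pitcher's payoff from Curveball: q·4 + (1−q)·0 = 4q
  the pitcher's payoff from Fastball: q·(-3) + (1−q)·2 = -5q + 2
  4q = -5q + 2  ⇒  9q = 2  ⇒  q = 2/9.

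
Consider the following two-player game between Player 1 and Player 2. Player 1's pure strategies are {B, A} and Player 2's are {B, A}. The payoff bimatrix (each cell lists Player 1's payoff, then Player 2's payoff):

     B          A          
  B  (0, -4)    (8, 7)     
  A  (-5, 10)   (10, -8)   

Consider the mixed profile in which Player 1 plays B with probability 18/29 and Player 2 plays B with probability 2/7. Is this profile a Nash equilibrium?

Yes

Check Player 2's indifference given Player 1's mix p = 18/29:
  payoff from B = 38/29; payoff from A = 38/29 — equal.
Check Player 1's indifference given Player 2's mix q = 2/7:
  payoff from B = 40/7; payoff from A = 40/7 — equal.
Both players are indifferent, so neither can profitably deviate.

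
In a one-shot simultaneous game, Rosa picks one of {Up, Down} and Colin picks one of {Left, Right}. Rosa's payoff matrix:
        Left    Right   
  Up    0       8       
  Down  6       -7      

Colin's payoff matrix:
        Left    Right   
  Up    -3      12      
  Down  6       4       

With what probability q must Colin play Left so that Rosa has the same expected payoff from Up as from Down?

For Rosa to be willing to mix, Rosa must be indifferent between Up and Down, which pins down Colin's mix.
  Rosa's payoff to Up: q·0 + (1−q)·8 = -8q + 8
  Rosa's payoff to Down: q·6 + (1−q)·(-7) = 13q - 7
  -8q + 8 = 13q - 7  ⇒  -21q = -15  ⇒  q = 5/7.

q = 5/7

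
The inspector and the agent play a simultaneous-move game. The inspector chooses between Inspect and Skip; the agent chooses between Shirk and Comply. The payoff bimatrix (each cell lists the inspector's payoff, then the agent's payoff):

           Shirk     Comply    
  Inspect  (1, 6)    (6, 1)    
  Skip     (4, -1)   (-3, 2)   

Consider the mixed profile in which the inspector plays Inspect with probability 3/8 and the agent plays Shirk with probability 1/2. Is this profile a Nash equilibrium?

No

Given the agent's mix q = 1/2, the inspector's payoff from Inspect is 7/2 but from Skip is 1/2. The inspector strictly prefers Inspect, so the inspector would not mix.
So the proposed profile is not a Nash equilibrium.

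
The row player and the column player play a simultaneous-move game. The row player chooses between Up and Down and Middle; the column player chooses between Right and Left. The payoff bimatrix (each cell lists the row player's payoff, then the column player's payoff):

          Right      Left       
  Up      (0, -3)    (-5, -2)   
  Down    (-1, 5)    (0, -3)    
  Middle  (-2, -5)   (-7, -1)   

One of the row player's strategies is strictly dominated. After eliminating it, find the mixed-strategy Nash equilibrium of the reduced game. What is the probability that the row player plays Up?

p = 8/9

The row player's strategy Middle is strictly dominated by Up: 0 > -2 and -5 > -7. Eliminate Middle.
For the column player to be willing to mix, the column player must be indifferent between Right and Left, which pins down the row player's mix.
  the column player's payoff from Right: p·(-3) + (1−p)·5 = -8p + 5
  the column player's payoff from Left: p·(-2) + (1−p)·(-3) = p - 3
  -8p + 5 = p - 3  ⇒  -9p = -8  ⇒  p = 8/9.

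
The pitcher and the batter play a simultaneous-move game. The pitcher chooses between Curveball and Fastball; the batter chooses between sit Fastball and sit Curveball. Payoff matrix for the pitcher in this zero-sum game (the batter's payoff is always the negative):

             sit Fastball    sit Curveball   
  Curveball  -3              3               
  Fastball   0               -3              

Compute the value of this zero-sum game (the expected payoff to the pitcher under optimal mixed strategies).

The batter's mix must leave the pitcher indifferent between Curveball and Fastball.
  the pitcher's payoff from Curveball: q·(-3) + (1−q)·3 = -6q + 3
  the pitcher's payoff from Fastball: q·0 + (1−q)·(-3) = 3q - 3
  -6q + 3 = 3q - 3  ⇒  -9q = -6  ⇒  q = 2/3.
The value is the pitcher's expected payoff against this mix (using Curveball): (2/3)·(-3) + (1/3)·3 = -1.

v = -1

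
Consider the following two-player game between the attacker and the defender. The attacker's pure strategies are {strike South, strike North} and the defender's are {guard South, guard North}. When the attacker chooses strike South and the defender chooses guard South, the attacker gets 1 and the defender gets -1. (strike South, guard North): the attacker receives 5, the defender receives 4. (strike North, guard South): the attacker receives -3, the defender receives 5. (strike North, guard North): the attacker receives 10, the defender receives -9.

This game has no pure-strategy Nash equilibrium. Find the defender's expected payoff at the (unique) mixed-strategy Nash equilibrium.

11/19

Set the defender's expected payoff from guard South equal to that from guard North:
  the defender's payoff to guard South: p·(-1) + (1−p)·5 = -6p + 5
  the defender's payoff to guard North: p·4 + (1−p)·(-9) = 13p - 9
  -6p + 5 = 13p - 9  ⇒  -19p = -14  ⇒  p = 14/19.
At equilibrium the defender is indifferent across columns, so the defender's payoff equals the payoff from guard South: (14/19)·(-1) + (5/19)·5 = 11/19.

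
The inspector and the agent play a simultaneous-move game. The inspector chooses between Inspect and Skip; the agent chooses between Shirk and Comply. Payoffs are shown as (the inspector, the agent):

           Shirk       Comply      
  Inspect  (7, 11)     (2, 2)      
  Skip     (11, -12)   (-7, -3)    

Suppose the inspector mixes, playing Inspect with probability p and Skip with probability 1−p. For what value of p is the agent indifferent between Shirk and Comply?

In a mixed equilibrium the agent is indifferent between Shirk and Comply; this condition fixes p.
  the agent's expected payoff from Shirk: p·11 + (1−p)·(-12) = 23p - 12
  the agent's expected payoff from Comply: p·2 + (1−p)·(-3) = 5p - 3
  23p - 12 = 5p - 3  ⇒  18p = 9  ⇒  p = 1/2.

p = 1/2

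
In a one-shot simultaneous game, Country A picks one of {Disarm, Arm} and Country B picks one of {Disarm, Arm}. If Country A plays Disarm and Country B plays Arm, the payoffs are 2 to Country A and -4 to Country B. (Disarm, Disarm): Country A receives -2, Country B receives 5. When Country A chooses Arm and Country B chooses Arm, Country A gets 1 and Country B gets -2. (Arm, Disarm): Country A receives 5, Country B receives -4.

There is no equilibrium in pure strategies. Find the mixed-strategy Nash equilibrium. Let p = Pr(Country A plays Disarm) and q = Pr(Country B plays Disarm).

p = 2/11, q = 1/8

In a mixed equilibrium Country B is indifferent between Disarm and Arm; this condition fixes p.
  Country B's expected payoff from Disarm: p·5 + (1−p)·(-4) = 9p - 4
  Country B's expected payoff from Arm: p·(-4) + (1−p)·(-2) = -2p - 2
  9p - 4 = -2p - 2  ⇒  11p = 2  ⇒  p = 2/11.
For Country A to be willing to mix, Country A must be indifferent between Disarm and Arm, which pins down Country B's mix.
  Country A's expected payoff from Disarm: q·(-2) + (1−q)·2 = -4q + 2
  Country A's expected payoff from Arm: q·5 + (1−q)·1 = 4q + 1
  -4q + 2 = 4q + 1  ⇒  -8q = -1  ⇒  q = 1/8.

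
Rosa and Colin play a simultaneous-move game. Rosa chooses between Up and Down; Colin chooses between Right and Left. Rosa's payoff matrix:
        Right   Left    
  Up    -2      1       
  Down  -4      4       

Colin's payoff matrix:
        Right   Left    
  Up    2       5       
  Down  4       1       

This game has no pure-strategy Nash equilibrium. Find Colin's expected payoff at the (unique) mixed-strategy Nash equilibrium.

For Colin to be willing to mix, Colin must be indifferent between Right and Left, which pins down Rosa's mix.
  Colin's expected payoff from Right: p·2 + (1−p)·4 = -2p + 4
  Colin's expected payoff from Left: p·5 + (1−p)·1 = 4p + 1
  -2p + 4 = 4p + 1  ⇒  -6p = -3  ⇒  p = 1/2.
At equilibrium Colin is indifferent across columns, so Colin's payoff equals the payoff from Right: (1/2)·2 + (1/2)·4 = 3.

3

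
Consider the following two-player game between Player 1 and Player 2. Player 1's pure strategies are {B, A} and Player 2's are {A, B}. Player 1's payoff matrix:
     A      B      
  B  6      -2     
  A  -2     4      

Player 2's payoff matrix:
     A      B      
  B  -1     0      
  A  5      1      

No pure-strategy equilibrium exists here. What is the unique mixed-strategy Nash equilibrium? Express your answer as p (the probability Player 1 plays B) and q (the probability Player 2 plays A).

Player 1's mix must leave Player 2 indifferent between A and B.
  Player 2's payoff to A: p·(-1) + (1−p)·5 = -6p + 5
  Player 2's payoff to B: p·0 + (1−p)·1 = -p + 1
  -6p + 5 = -p + 1  ⇒  -5p = -4  ⇒  p = 4/5.
Set Player 1's expected payoff from B equal to that from A:
  Player 1's expected payoff from B: q·6 + (1−q)·(-2) = 8q - 2
  Player 1's expected payoff from A: q·(-2) + (1−q)·4 = -6q + 4
  8q - 2 = -6q + 4  ⇒  14q = 6  ⇒  q = 3/7.

p = 4/5, q = 3/7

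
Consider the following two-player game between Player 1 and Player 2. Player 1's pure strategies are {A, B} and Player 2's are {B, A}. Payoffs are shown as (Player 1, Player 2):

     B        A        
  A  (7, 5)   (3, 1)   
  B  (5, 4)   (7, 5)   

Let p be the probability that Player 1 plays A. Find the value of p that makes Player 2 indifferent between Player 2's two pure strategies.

Player 2's indifference between B and A determines Player 1's mixing probability p:
  Player 2's payoff from B: p·5 + (1−p)·4 = p + 4
  Player 2's payoff from A: p·1 + (1−p)·5 = -4p + 5
  p + 4 = -4p + 5  ⇒  5p = 1  ⇒  p = 1/5.

p = 1/5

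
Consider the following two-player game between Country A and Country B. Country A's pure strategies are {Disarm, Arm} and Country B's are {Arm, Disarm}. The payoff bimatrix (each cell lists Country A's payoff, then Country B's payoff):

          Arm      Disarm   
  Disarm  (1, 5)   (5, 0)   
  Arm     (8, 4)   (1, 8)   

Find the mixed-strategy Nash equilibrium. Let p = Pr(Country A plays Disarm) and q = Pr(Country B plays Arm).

Country B's indifference between Arm and Disarm determines Country A's mixing probability p:
  Country B's payoff to Arm: p·5 + (1−p)·4 = p + 4
  Country B's payoff to Disarm: p·0 + (1−p)·8 = -8p + 8
  p + 4 = -8p + 8  ⇒  9p = 4  ⇒  p = 4/9.
Set Country A's expected payoff from Disarm equal to that from Arm:
  Country A's payoff to Disarm: q·1 + (1−q)·5 = -4q + 5
  Country A's payoff to Arm: q·8 + (1−q)·1 = 7q + 1
  -4q + 5 = 7q + 1  ⇒  -11q = -4  ⇒  q = 4/11.

p = 4/9, q = 4/11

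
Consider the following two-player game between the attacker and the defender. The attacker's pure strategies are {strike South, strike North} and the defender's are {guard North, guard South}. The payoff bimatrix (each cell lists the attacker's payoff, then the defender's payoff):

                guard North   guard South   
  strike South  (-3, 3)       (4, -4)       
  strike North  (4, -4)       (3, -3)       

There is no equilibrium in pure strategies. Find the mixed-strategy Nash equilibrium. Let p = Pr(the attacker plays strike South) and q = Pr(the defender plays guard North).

p = 1/8, q = 1/8

Set the defender's expected payoff from guard North equal to that from guard South:
  the defender's payoff from guard North: p·3 + (1−p)·(-4) = 7p - 4
  the defender's payoff from guard South: p·(-4) + (1−p)·(-3) = -p - 3
  7p - 4 = -p - 3  ⇒  8p = 1  ⇒  p = 1/8.
In a mixed equilibrium the attacker is indifferent between strike South and strike North; this condition fixes q.
  the attacker's payoff from strike South: q·(-3) + (1−q)·4 = -7q + 4
  the attacker's payoff from strike North: q·4 + (1−q)·3 = q + 3
  -7q + 4 = q + 3  ⇒  -8q = -1  ⇒  q = 1/8.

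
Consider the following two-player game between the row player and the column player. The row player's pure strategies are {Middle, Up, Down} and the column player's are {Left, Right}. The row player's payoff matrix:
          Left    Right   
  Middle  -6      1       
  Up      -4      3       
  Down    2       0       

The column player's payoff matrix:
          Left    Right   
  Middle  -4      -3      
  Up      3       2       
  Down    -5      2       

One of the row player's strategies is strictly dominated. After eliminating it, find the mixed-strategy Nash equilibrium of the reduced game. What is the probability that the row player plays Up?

The row player's strategy Middle is strictly dominated by Up: -4 > -6 and 3 > 1. Eliminate Middle.
Set the column player's expected payoff from Left equal to that from Right:
  the column player's payoff from Left: p·3 + (1−p)·(-5) = 8p - 5
  the column player's payoff from Right: p·2 + (1−p)·2 = 2
  8p - 5 = 2  ⇒  8p = 7  ⇒  p = 7/8.

p = 7/8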